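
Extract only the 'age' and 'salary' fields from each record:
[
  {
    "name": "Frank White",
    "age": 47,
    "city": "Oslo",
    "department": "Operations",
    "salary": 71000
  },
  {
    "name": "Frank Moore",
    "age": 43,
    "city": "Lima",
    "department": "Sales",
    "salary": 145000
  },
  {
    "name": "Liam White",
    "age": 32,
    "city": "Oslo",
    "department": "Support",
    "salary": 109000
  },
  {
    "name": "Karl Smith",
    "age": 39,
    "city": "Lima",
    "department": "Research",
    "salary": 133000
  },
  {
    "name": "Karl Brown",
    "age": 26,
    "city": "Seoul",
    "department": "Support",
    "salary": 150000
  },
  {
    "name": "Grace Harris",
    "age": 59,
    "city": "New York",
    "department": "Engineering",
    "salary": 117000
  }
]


Original: 6 records with fields: name, age, city, department, salary
Keep: ['age', 'salary']
Drop: ['name', 'city', 'department']
Result: 6 records, 2 fields each

[
  {
    "age": 47,
    "salary": 71000
  },
  {
    "age": 43,
    "salary": 145000
  },
  {
    "age": 32,
    "salary": 109000
  },
  {
    "age": 39,
    "salary": 133000
  },
  {
    "age": 26,
    "salary": 150000
  },
  {
    "age": 59,
    "salary": 117000
  }
]


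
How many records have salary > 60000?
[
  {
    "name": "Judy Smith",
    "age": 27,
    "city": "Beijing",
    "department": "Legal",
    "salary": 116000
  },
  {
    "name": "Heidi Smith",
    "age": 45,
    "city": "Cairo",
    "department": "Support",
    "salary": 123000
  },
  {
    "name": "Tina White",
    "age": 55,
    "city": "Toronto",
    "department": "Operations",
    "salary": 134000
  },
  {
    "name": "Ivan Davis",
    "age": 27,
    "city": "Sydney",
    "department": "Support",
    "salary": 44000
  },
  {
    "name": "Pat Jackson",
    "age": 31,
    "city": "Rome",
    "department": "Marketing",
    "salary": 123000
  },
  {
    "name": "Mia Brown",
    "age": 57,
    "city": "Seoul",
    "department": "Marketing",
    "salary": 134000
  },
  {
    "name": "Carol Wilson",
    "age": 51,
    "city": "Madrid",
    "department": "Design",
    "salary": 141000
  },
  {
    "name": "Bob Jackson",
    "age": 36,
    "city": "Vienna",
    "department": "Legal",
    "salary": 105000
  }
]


Data: 8 records
Condition: salary > 60000

Checking each record:
  Judy Smith: 116000 MATCH
  Heidi Smith: 123000 MATCH
  Tina White: 134000 MATCH
  Ivan Davis: 44000
  Pat Jackson: 123000 MATCH
  Mia Brown: 134000 MATCH
  Carol Wilson: 141000 MATCH
  Bob Jackson: 105000 MATCH

Count: 7

7


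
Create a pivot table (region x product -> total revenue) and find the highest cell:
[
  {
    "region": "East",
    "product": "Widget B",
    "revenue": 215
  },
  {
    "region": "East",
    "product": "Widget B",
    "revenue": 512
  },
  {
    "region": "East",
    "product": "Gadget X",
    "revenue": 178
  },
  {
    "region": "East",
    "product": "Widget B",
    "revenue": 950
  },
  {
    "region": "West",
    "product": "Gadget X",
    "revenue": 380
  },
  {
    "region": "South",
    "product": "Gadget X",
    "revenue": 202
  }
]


Pivot: region (rows) x product (columns) -> total revenue

     Gadget X      Widget B    
East           178          1677  
South          202             0  
West           380             0  

Highest: East / Widget B = $1677

East / Widget B = $1677


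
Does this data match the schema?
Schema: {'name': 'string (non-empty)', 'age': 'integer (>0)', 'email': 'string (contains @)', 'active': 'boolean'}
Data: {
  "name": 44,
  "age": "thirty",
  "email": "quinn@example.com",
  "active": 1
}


Validating each field against schema:
  name: FAIL (44 is not a string)
  age: FAIL ("thirty" is not an integer)
  email: OK (string with @)
  active: FAIL (1 is not a boolean)

Result: INVALID (3 errors: name, age, active)

INVALID (3 errors: name, age, active)


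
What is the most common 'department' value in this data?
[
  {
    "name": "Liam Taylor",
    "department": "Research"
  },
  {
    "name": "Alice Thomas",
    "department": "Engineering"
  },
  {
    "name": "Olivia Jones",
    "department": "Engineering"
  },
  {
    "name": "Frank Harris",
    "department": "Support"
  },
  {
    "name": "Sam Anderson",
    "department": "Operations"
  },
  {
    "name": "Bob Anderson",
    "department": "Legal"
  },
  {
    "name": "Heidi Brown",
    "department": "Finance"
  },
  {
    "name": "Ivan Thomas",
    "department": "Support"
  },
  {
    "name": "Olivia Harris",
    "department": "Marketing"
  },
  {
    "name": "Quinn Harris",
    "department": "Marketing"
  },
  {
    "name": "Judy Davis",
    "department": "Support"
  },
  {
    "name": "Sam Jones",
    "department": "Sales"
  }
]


Counting 'department' values across 12 records:

  Support: 3 ###
  Engineering: 2 ##
  Marketing: 2 ##
  Research: 1 #
  Operations: 1 #
  Legal: 1 #
  Finance: 1 #
  Sales: 1 #

Most common: Support (3 times)

Support (3 times)


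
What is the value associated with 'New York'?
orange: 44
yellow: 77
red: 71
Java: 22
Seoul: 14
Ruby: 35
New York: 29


Looking up key 'New York'
Value: 29

29


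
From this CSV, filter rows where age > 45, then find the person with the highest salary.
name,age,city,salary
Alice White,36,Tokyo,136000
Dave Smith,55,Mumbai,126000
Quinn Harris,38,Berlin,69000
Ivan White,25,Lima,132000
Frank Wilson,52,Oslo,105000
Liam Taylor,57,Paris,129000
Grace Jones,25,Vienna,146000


Filter: age > 45
Sort by: salary (descending)

Filtered records (3):
  Liam Taylor, age 57, salary $129000
  Dave Smith, age 55, salary $126000
  Frank Wilson, age 52, salary $105000

Highest salary: Liam Taylor ($129000)

Liam Taylor


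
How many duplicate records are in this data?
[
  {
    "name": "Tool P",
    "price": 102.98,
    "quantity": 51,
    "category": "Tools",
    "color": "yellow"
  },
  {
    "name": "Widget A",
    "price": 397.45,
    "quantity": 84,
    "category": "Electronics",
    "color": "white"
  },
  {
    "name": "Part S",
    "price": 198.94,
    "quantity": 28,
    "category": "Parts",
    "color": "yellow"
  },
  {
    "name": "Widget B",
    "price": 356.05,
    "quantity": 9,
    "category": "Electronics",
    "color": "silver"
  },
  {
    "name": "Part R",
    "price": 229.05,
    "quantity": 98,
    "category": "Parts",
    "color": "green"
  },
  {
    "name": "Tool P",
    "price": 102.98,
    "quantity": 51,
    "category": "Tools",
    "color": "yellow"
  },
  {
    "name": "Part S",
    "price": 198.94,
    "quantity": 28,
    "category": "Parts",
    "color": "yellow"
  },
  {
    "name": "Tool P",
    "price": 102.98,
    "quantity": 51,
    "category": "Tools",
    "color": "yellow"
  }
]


Checking 8 records for duplicates:

  Row 1: Tool P ($102.98, qty 51)
  Row 2: Widget A ($397.45, qty 84)
  Row 3: Part S ($198.94, qty 28)
  Row 4: Widget B ($356.05, qty 9)
  Row 5: Part R ($229.05, qty 98)
  Row 6: Tool P ($102.98, qty 51) <-- DUPLICATE
  Row 7: Part S ($198.94, qty 28) <-- DUPLICATE
  Row 8: Tool P ($102.98, qty 51) <-- DUPLICATE

Duplicates found: 3
Unique records: 5

3 duplicates, 5 unique


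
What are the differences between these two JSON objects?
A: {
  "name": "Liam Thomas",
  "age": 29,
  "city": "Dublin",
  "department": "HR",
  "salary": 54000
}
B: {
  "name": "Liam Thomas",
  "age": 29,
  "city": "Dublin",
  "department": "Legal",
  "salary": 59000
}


Comparing each field (in key order):
  name: same
  age: same
  city: same
  department: DIFFERENT
  salary: DIFFERENT
Differences:
  department: HR -> Legal
  salary: 54000 -> 59000

2 field(s) changed

2 changes: department, salary


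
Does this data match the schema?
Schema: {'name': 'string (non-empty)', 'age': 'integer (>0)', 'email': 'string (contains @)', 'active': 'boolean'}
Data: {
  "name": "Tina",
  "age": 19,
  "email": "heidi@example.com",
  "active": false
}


Validating each field against schema:
  name: OK (non-empty string)
  age: OK (positive integer)
  email: OK (string with @)
  active: OK (boolean)

Result: VALID

VALID


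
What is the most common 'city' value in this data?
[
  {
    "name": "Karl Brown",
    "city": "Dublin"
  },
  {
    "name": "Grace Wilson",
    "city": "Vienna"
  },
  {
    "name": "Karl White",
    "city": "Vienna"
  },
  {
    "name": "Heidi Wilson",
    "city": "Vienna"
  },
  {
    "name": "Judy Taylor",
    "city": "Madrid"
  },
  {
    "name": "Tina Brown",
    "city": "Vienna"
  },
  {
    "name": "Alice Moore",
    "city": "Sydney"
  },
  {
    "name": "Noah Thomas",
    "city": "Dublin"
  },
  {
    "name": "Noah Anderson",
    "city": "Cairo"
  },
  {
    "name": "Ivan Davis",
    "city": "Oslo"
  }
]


Counting 'city' values across 10 records:

  Vienna: 4 ####
  Dublin: 2 ##
  Madrid: 1 #
  Sydney: 1 #
  Cairo: 1 #
  Oslo: 1 #

Most common: Vienna (4 times)

Vienna (4 times)


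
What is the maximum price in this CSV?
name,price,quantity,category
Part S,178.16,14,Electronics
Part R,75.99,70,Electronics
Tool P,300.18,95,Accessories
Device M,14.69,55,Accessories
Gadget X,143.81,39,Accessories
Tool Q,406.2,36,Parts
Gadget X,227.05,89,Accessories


Computing maximum price:
Values: [178.16, 75.99, 300.18, 14.69, 143.81, 406.2, 227.05]
Max = 406.2

406.2


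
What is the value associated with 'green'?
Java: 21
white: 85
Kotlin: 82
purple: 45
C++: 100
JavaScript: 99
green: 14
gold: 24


Looking up key 'green'
Value: 14

14


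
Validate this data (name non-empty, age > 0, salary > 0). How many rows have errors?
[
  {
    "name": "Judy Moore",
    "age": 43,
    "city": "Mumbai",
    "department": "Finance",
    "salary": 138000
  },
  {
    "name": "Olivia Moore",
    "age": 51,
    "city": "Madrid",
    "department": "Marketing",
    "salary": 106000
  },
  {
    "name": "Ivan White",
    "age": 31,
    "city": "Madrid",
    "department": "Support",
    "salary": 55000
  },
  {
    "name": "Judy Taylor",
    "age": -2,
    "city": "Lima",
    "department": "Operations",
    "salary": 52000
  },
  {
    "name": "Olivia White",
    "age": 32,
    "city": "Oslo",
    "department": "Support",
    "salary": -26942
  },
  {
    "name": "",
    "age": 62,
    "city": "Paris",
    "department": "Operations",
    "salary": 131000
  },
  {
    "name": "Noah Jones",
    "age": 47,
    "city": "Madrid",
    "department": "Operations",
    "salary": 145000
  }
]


Validating 7 records:
Rules: name non-empty, age > 0, salary > 0

  Row 1 (Judy Moore): OK
  Row 2 (Olivia Moore): OK
  Row 3 (Ivan White): OK
  Row 4 (Judy Taylor): negative age: -2
  Row 5 (Olivia White): negative salary: -26942
  Row 6 (???): empty name
  Row 7 (Noah Jones): OK

Total errors: 3

3 errors


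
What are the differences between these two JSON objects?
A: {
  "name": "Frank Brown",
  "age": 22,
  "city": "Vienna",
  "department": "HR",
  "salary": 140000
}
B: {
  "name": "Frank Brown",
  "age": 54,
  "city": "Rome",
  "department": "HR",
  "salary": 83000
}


Comparing each field (in key order):
  name: same
  age: DIFFERENT
  city: DIFFERENT
  department: same
  salary: DIFFERENT
Differences:
  age: 22 -> 54
  city: Vienna -> Rome
  salary: 140000 -> 83000

3 field(s) changed

3 changes: age, city, salary


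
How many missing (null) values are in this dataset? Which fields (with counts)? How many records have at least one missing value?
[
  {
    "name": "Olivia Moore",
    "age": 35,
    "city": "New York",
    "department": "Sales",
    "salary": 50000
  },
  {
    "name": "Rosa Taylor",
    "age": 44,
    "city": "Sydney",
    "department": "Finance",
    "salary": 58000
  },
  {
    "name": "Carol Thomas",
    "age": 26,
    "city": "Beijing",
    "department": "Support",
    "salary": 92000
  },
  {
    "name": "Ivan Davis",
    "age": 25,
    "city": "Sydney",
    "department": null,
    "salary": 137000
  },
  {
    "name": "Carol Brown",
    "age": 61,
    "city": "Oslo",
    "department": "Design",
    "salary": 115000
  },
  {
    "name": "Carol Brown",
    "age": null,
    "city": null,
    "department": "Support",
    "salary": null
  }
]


Checking for missing (null) values in 6 records:

  Olivia Moore: complete
  Rosa Taylor: complete
  Carol Thomas: complete
  Ivan Davis: department
  Carol Brown: complete
  Carol Brown: age, city, salary

Per field:
  name: 0 missing
  age: 1 missing
  city: 1 missing
  department: 1 missing
  salary: 1 missing

Total missing values: 4
Records with any missing: 2

4 missing values (age: 1, city: 1, department: 1, salary: 1); 2 incomplete records


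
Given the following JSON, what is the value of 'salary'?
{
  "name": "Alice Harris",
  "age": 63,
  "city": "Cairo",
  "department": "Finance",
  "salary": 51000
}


Looking up field 'salary'
Value: 51000

51000


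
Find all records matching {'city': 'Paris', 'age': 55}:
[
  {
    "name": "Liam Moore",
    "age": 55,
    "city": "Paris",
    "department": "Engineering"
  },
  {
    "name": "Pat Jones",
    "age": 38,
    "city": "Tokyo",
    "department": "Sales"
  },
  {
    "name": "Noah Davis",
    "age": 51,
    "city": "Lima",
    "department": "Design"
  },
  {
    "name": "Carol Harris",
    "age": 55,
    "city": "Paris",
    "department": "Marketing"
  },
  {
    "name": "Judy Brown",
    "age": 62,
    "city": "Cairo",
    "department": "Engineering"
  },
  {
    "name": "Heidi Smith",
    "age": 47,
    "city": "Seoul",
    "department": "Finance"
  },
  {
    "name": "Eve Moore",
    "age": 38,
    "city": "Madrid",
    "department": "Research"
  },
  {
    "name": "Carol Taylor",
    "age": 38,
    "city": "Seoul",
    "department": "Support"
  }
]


Search criteria: {'city': 'Paris', 'age': 55}

Checking 8 records:
  Liam Moore: {city: Paris, age: 55} <-- MATCH
  Pat Jones: {city: Tokyo, age: 38}
  Noah Davis: {city: Lima, age: 51}
  Carol Harris: {city: Paris, age: 55} <-- MATCH
  Judy Brown: {city: Cairo, age: 62}
  Heidi Smith: {city: Seoul, age: 47}
  Eve Moore: {city: Madrid, age: 38}
  Carol Taylor: {city: Seoul, age: 38}

Matches: ["Liam Moore", "Carol Harris"]

["Liam Moore", "Carol Harris"]


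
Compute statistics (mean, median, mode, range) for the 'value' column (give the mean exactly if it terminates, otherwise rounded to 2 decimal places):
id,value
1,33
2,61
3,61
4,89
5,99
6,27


Data: [33, 61, 61, 89, 99, 27]
Count: 6
Sum: 370
Mean: 370/6 ≈ 61.67 (rounded to 2 decimal places)
Sorted: [27, 33, 61, 61, 89, 99]
Median: 61.0
Mode: 61 (2 times)
Range: 99 - 27 = 72
Min: 27, Max: 99

mean≈61.67, median=61.0, mode=61, range=72


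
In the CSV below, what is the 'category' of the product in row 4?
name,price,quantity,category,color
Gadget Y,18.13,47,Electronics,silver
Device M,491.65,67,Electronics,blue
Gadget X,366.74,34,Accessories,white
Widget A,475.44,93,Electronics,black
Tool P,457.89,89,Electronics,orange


Query: Row 4 ('Widget A'), column 'category'
Value: Electronics

Electronics


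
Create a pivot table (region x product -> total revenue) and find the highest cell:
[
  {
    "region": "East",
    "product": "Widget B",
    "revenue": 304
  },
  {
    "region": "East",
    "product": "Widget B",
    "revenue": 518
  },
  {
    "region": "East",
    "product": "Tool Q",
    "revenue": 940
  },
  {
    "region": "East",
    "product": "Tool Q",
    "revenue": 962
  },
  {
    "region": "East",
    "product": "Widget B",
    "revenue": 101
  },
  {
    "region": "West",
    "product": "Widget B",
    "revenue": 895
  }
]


Pivot: region (rows) x product (columns) -> total revenue

     Tool Q        Widget B    
East          1902           923  
West             0           895  

Highest: East / Tool Q = $1902

East / Tool Q = $1902


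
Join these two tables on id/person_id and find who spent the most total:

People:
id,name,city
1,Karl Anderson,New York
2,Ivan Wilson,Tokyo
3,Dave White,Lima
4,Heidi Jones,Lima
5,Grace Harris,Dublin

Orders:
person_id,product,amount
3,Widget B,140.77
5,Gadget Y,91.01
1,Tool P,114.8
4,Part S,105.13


Join on: people.id = orders.person_id

Joined rows:
  Dave White (Lima) bought Widget B for $140.77
  Grace Harris (Dublin) bought Gadget Y for $91.01
  Karl Anderson (New York) bought Tool P for $114.8
  Heidi Jones (Lima) bought Part S for $105.13

Total per person:
  Dave White: $140.77
  Karl Anderson: $114.80
  Heidi Jones: $105.13
  Grace Harris: $91.01

Top spender: Dave White ($140.77)

Dave White ($140.77)


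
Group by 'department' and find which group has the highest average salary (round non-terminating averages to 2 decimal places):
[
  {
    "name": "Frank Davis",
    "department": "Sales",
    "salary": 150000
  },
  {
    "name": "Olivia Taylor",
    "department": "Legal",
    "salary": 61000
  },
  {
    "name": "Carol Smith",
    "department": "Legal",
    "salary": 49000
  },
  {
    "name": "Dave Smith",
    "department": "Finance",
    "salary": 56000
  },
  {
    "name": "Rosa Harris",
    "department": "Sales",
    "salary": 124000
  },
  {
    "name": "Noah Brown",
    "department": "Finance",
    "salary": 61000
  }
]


Group by: department

Groups:
  Finance: 2 people, avg salary = 117000/2 = $58500
  Legal: 2 people, avg salary = 110000/2 = $55000
  Sales: 2 people, avg salary = 274000/2 = $137000

Highest average salary: Sales ($137000)

Sales ($137000)


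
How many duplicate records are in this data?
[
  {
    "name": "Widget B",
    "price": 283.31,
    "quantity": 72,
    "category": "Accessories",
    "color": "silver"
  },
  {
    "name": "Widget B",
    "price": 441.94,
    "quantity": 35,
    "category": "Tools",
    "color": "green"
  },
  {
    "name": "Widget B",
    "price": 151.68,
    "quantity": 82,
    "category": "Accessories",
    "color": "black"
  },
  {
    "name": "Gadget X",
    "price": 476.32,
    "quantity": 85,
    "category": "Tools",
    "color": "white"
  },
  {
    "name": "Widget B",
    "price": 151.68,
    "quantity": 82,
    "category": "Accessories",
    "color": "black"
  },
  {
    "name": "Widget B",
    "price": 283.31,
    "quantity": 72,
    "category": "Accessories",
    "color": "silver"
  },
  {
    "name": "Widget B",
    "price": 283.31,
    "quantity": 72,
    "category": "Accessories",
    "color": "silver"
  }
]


Checking 7 records for duplicates:

  Row 1: Widget B ($283.31, qty 72)
  Row 2: Widget B ($441.94, qty 35)
  Row 3: Widget B ($151.68, qty 82)
  Row 4: Gadget X ($476.32, qty 85)
  Row 5: Widget B ($151.68, qty 82) <-- DUPLICATE
  Row 6: Widget B ($283.31, qty 72) <-- DUPLICATE
  Row 7: Widget B ($283.31, qty 72) <-- DUPLICATE

Duplicates found: 3
Unique records: 4

3 duplicates, 4 unique


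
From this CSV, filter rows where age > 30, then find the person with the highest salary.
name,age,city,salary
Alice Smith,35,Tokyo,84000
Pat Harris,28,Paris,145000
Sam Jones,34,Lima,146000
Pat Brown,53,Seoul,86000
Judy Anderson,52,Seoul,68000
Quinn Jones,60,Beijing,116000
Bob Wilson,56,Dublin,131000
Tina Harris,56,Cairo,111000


Filter: age > 30
Sort by: salary (descending)

Filtered records (7):
  Sam Jones, age 34, salary $146000
  Bob Wilson, age 56, salary $131000
  Quinn Jones, age 60, salary $116000
  Tina Harris, age 56, salary $111000
  Pat Brown, age 53, salary $86000
  Alice Smith, age 35, salary $84000
  Judy Anderson, age 52, salary $68000

Highest salary: Sam Jones ($146000)

Sam Jones


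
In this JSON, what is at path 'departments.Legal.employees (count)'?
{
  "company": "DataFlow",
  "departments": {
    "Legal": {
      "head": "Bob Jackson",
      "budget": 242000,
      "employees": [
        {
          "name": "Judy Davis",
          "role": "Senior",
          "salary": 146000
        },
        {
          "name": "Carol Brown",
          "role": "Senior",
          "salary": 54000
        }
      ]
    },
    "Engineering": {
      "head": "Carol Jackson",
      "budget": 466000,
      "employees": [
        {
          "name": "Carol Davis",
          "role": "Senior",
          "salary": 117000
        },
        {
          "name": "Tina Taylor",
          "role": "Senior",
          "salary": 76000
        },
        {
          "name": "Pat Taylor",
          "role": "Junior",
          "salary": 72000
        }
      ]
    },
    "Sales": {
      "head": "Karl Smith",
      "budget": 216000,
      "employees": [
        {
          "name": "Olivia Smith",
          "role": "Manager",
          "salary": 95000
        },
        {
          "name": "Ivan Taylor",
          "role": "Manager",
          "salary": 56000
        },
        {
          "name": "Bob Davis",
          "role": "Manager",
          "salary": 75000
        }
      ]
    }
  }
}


Path: departments.Legal.employees (count)

Navigate:
  -> departments
  -> Legal
  -> employees (array, length 2)

2


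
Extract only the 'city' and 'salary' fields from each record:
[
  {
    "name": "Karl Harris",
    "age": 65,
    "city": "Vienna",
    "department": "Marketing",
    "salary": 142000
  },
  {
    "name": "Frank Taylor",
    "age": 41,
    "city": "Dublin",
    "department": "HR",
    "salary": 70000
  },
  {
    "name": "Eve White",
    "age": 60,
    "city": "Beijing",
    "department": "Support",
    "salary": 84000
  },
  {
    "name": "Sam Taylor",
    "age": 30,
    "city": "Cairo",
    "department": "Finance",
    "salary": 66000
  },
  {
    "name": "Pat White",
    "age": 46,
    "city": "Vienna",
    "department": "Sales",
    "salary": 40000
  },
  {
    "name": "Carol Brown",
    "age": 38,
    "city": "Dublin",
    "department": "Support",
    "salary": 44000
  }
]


Original: 6 records with fields: name, age, city, department, salary
Keep: ['city', 'salary']
Drop: ['name', 'age', 'department']
Result: 6 records, 2 fields each

[
  {
    "city": "Vienna",
    "salary": 142000
  },
  {
    "city": "Dublin",
    "salary": 70000
  },
  {
    "city": "Beijing",
    "salary": 84000
  },
  {
    "city": "Cairo",
    "salary": 66000
  },
  {
    "city": "Vienna",
    "salary": 40000
  },
  {
    "city": "Dublin",
    "salary": 44000
  }
]


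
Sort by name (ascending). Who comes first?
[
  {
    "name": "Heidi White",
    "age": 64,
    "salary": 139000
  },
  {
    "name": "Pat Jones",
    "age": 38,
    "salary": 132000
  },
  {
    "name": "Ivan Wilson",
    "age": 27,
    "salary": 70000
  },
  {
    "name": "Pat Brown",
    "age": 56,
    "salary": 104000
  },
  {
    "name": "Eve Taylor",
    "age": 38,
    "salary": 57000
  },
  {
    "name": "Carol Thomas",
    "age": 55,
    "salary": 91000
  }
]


Sort by: name (ascending)

Sorted order:
  1. Carol Thomas (name = Carol Thomas)
  2. Eve Taylor (name = Eve Taylor)
  3. Heidi White (name = Heidi White)
  4. Ivan Wilson (name = Ivan Wilson)
  5. Pat Brown (name = Pat Brown)
  6. Pat Jones (name = Pat Jones)

First: Carol Thomas

Carol Thomas


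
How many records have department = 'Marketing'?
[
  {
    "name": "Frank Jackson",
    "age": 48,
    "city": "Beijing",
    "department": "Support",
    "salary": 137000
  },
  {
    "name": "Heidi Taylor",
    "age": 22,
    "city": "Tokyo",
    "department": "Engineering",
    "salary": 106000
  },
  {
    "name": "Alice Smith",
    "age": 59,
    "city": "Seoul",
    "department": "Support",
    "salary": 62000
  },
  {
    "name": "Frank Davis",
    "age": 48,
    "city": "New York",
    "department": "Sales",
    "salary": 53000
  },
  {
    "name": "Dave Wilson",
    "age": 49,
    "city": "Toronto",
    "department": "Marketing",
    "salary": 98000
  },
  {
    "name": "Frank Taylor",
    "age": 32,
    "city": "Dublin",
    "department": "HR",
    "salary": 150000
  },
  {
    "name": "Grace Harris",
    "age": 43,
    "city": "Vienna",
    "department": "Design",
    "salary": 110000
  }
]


Data: 7 records
Condition: department = 'Marketing'

Checking each record:
  Frank Jackson: Support
  Heidi Taylor: Engineering
  Alice Smith: Support
  Frank Davis: Sales
  Dave Wilson: Marketing MATCH
  Frank Taylor: HR
  Grace Harris: Design

Count: 1

1


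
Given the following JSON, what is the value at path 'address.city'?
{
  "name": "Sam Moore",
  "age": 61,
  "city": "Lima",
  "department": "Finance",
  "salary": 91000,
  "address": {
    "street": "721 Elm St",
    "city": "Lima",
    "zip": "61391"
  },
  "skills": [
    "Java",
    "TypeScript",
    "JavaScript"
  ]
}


Query: address.city
Path: address -> city
Value: Lima

Lima


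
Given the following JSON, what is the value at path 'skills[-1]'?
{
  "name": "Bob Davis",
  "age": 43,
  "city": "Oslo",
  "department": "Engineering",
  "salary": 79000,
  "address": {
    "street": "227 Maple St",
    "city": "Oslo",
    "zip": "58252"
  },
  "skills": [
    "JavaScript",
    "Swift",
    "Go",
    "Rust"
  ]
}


Query: skills[-1]
Path: skills -> last element
Value: Rust

Rust


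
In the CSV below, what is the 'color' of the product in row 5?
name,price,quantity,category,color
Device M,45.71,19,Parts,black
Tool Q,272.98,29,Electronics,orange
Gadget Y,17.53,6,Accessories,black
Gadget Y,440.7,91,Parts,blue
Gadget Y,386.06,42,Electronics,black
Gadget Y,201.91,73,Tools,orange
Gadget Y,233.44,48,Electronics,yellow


Query: Row 5 ('Gadget Y'), column 'color'
Value: black

black


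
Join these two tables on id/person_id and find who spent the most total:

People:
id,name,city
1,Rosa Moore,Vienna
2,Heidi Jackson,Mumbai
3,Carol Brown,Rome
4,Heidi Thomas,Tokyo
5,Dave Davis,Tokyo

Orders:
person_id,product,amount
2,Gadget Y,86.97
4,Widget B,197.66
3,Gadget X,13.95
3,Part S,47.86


Join on: people.id = orders.person_id

Joined rows:
  Heidi Jackson (Mumbai) bought Gadget Y for $86.97
  Heidi Thomas (Tokyo) bought Widget B for $197.66
  Carol Brown (Rome) bought Gadget X for $13.95
  Carol Brown (Rome) bought Part S for $47.86

Total per person:
  Heidi Thomas: $197.66
  Heidi Jackson: $86.97
  Carol Brown: $61.81

Top spender: Heidi Thomas ($197.66)

Heidi Thomas ($197.66)


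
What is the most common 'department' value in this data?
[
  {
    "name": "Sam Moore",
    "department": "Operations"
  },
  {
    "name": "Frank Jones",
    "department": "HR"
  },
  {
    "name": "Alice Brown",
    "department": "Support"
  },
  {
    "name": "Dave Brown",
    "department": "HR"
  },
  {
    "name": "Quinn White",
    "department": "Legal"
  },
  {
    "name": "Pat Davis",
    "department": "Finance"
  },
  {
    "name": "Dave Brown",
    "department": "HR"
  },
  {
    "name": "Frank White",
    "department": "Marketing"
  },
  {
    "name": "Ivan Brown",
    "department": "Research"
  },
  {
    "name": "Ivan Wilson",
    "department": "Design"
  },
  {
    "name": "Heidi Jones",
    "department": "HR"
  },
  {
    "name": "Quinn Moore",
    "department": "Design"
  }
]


Counting 'department' values across 12 records:

  HR: 4 ####
  Design: 2 ##
  Operations: 1 #
  Support: 1 #
  Legal: 1 #
  Finance: 1 #
  Marketing: 1 #
  Research: 1 #

Most common: HR (4 times)

HR (4 times)


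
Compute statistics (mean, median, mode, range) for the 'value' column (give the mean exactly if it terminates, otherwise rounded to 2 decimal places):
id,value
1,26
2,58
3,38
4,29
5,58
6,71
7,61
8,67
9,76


Data: [26, 58, 38, 29, 58, 71, 61, 67, 76]
Count: 9
Sum: 484
Mean: 484/9 ≈ 53.78 (rounded to 2 decimal places)
Sorted: [26, 29, 38, 58, 58, 61, 67, 71, 76]
Median: 58.0
Mode: 58 (2 times)
Range: 76 - 26 = 50
Min: 26, Max: 76

mean≈53.78, median=58.0, mode=58, range=50


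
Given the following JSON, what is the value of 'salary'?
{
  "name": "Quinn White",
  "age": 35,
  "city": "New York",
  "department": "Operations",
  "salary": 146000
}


Looking up field 'salary'
Value: 146000

146000


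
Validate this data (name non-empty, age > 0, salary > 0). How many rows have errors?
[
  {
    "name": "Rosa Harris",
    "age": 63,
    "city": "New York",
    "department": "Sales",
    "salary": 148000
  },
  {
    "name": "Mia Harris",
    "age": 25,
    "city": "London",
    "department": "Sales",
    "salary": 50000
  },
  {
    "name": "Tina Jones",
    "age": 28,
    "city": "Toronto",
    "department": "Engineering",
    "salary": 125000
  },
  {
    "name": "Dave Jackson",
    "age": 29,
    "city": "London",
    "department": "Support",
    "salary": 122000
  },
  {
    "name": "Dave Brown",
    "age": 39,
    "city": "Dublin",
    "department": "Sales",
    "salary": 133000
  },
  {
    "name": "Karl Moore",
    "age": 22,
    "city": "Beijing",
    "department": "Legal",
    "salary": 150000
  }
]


Validating 6 records:
Rules: name non-empty, age > 0, salary > 0

  Row 1 (Rosa Harris): OK
  Row 2 (Mia Harris): OK
  Row 3 (Tina Jones): OK
  Row 4 (Dave Jackson): OK
  Row 5 (Dave Brown): OK
  Row 6 (Karl Moore): OK

Total errors: 0

0 errors


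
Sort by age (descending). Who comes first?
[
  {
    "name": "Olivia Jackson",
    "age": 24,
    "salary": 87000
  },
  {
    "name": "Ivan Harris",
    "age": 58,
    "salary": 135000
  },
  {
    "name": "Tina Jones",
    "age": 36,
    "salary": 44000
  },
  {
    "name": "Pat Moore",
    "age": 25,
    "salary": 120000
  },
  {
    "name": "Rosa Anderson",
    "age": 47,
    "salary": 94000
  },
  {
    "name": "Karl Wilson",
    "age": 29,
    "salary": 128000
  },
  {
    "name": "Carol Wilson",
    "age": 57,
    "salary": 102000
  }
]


Sort by: age (descending)

Sorted order:
  1. Ivan Harris (age = 58)
  2. Carol Wilson (age = 57)
  3. Rosa Anderson (age = 47)
  4. Tina Jones (age = 36)
  5. Karl Wilson (age = 29)
  6. Pat Moore (age = 25)
  7. Olivia Jackson (age = 24)

First: Ivan Harris

Ivan Harris


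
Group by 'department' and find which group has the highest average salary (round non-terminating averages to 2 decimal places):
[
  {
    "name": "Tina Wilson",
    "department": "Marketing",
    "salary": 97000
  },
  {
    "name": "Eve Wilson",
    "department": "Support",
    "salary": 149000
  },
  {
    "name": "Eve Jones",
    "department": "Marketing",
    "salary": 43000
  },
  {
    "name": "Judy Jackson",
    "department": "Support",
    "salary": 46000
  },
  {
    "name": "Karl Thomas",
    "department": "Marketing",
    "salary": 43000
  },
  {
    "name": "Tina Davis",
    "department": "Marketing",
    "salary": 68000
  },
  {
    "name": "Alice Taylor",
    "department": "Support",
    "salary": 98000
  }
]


Group by: department

Groups:
  Marketing: 4 people, avg salary = 251000/4 = $62750
  Support: 3 people, avg salary = 293000/3 ≈ $97666.67

Highest average salary: Support (≈$97666.67)

Support (≈$97666.67)


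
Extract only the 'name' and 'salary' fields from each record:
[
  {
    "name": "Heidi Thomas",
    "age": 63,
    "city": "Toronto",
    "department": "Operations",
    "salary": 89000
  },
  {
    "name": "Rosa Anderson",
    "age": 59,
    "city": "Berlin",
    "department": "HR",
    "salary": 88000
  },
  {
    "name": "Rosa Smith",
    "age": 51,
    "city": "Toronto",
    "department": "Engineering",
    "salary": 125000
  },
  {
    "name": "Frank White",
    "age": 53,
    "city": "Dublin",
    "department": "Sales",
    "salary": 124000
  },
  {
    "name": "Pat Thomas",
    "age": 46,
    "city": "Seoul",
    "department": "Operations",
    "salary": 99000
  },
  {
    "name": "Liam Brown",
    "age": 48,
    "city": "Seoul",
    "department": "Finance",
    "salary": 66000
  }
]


Original: 6 records with fields: name, age, city, department, salary
Keep: ['name', 'salary']
Drop: ['age', 'city', 'department']
Result: 6 records, 2 fields each

[
  {
    "name": "Heidi Thomas",
    "salary": 89000
  },
  {
    "name": "Rosa Anderson",
    "salary": 88000
  },
  {
    "name": "Rosa Smith",
    "salary": 125000
  },
  {
    "name": "Frank White",
    "salary": 124000
  },
  {
    "name": "Pat Thomas",
    "salary": 99000
  },
  {
    "name": "Liam Brown",
    "salary": 66000
  }
]


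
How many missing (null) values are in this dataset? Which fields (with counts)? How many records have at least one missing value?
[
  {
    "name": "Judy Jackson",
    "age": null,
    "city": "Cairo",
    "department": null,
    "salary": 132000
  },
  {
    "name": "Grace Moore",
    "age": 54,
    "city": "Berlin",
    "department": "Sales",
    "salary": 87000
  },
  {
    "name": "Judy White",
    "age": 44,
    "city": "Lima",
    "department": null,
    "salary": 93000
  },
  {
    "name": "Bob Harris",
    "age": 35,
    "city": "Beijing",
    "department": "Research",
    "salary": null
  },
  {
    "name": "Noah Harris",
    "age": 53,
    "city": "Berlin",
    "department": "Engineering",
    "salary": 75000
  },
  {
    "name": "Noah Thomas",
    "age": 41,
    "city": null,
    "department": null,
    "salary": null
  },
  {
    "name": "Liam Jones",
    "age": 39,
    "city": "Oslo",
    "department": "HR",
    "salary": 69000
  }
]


Checking for missing (null) values in 7 records:

  Judy Jackson: age, department
  Grace Moore: complete
  Judy White: department
  Bob Harris: salary
  Noah Harris: complete
  Noah Thomas: city, department, salary
  Liam Jones: complete

Per field:
  name: 0 missing
  age: 1 missing
  city: 1 missing
  department: 3 missing
  salary: 2 missing

Total missing values: 7
Records with any missing: 4

7 missing values (age: 1, city: 1, department: 3, salary: 2); 4 incomplete records


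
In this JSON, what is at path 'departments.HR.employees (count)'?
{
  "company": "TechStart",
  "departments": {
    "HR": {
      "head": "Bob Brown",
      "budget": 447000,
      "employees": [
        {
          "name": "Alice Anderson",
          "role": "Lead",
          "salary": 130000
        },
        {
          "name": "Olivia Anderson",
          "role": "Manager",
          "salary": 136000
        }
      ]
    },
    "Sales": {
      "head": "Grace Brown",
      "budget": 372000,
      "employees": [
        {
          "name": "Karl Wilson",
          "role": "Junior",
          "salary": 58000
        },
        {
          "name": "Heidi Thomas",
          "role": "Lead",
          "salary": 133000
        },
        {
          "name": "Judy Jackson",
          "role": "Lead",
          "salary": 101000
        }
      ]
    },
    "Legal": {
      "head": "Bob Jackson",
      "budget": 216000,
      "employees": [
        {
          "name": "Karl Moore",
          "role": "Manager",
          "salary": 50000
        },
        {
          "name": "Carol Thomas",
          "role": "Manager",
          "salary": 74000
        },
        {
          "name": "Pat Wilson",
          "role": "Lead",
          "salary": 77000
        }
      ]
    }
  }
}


Path: departments.HR.employees (count)

Navigate:
  -> departments
  -> HR
  -> employees (array, length 2)

2


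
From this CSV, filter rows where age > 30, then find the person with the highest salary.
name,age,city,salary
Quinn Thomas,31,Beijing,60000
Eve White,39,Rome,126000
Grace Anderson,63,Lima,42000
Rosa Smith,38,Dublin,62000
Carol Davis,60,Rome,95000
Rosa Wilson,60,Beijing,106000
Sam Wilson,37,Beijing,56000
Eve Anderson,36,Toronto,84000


Filter: age > 30
Sort by: salary (descending)

Filtered records (8):
  Eve White, age 39, salary $126000
  Rosa Wilson, age 60, salary $106000
  Carol Davis, age 60, salary $95000
  Eve Anderson, age 36, salary $84000
  Rosa Smith, age 38, salary $62000
  Quinn Thomas, age 31, salary $60000
  Sam Wilson, age 37, salary $56000
  Grace Anderson, age 63, salary $42000

Highest salary: Eve White ($126000)

Eve White


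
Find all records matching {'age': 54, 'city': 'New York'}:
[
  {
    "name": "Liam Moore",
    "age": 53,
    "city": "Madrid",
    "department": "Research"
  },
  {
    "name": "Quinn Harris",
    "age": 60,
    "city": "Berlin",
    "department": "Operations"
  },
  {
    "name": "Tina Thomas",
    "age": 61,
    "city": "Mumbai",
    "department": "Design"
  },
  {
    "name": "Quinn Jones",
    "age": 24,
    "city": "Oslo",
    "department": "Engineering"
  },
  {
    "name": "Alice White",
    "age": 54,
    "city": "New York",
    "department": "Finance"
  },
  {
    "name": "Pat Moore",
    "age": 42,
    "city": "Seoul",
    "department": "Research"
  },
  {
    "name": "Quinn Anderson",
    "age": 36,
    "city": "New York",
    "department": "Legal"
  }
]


Search criteria: {'age': 54, 'city': 'New York'}

Checking 7 records:
  Liam Moore: {age: 53, city: Madrid}
  Quinn Harris: {age: 60, city: Berlin}
  Tina Thomas: {age: 61, city: Mumbai}
  Quinn Jones: {age: 24, city: Oslo}
  Alice White: {age: 54, city: New York} <-- MATCH
  Pat Moore: {age: 42, city: Seoul}
  Quinn Anderson: {age: 36, city: New York}

Matches: ["Alice White"]

["Alice White"]


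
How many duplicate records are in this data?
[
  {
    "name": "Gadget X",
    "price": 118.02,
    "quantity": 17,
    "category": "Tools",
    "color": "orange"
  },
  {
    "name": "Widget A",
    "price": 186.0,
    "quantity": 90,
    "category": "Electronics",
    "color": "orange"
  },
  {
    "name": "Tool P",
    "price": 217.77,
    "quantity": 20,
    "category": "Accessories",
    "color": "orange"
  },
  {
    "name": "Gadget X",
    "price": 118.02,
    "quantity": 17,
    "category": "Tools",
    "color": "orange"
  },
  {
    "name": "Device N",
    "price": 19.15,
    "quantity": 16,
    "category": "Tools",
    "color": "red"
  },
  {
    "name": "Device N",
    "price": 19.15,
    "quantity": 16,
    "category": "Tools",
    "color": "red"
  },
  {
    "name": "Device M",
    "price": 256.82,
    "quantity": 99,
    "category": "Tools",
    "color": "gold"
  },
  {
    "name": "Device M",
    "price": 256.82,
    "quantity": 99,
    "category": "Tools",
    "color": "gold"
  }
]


Checking 8 records for duplicates:

  Row 1: Gadget X ($118.02, qty 17)
  Row 2: Widget A ($186.0, qty 90)
  Row 3: Tool P ($217.77, qty 20)
  Row 4: Gadget X ($118.02, qty 17) <-- DUPLICATE
  Row 5: Device N ($19.15, qty 16)
  Row 6: Device N ($19.15, qty 16) <-- DUPLICATE
  Row 7: Device M ($256.82, qty 99)
  Row 8: Device M ($256.82, qty 99) <-- DUPLICATE

Duplicates found: 3
Unique records: 5

3 duplicates, 5 unique


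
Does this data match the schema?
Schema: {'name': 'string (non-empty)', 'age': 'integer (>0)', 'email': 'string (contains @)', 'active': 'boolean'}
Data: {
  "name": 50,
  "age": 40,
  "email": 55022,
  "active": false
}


Validating each field against schema:
  name: FAIL (50 is not a string)
  age: OK (positive integer)
  email: FAIL (55022 is not a string)
  active: OK (boolean)

Result: INVALID (2 errors: name, email)

INVALID (2 errors: name, email)


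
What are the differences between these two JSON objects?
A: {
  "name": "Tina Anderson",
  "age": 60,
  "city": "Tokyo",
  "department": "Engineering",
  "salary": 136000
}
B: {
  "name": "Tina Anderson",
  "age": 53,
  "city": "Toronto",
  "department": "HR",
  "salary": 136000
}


Comparing each field (in key order):
  name: same
  age: DIFFERENT
  city: DIFFERENT
  department: DIFFERENT
  salary: same
Differences:
  age: 60 -> 53
  city: Tokyo -> Toronto
  department: Engineering -> HR

3 field(s) changed

3 changes: age, city, department


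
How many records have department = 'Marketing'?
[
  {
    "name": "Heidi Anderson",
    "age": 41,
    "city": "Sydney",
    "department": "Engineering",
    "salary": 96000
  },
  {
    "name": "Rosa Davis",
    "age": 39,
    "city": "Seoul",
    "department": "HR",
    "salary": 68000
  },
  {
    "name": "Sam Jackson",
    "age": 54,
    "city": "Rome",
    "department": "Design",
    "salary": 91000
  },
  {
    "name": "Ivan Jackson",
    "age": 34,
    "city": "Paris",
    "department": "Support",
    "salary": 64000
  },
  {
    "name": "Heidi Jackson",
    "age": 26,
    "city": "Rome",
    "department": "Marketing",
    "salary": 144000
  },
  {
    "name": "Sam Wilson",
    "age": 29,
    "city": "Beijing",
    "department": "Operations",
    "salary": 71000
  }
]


Data: 6 records
Condition: department = 'Marketing'

Checking each record:
  Heidi Anderson: Engineering
  Rosa Davis: HR
  Sam Jackson: Design
  Ivan Jackson: Support
  Heidi Jackson: Marketing MATCH
  Sam Wilson: Operations

Count: 1

1


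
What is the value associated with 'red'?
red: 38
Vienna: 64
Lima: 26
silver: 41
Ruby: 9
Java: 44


Looking up key 'red'
Value: 38

38


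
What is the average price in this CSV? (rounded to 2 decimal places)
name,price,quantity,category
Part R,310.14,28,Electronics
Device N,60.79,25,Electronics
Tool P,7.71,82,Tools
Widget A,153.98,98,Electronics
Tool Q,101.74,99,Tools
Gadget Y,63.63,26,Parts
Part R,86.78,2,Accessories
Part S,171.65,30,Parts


Computing average price:
Values: [310.14, 60.79, 7.71, 153.98, 101.74, 63.63, 86.78, 171.65]
Sum = 956.42
Count = 8
Average = 956.42/8 = 119.5525 exactly -> 119.55 (rounded half-up to 2 decimal places)

119.55
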